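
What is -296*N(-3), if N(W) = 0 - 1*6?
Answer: 1776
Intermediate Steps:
N(W) = -6 (N(W) = 0 - 6 = -6)
-296*N(-3) = -296*(-6) = -74*(-24) = 1776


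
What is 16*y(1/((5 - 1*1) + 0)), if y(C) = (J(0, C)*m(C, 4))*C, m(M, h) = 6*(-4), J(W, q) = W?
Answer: 0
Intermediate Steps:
m(M, h) = -24
y(C) = 0 (y(C) = (0*(-24))*C = 0*C = 0)
16*y(1/((5 - 1*1) + 0)) = 16*0 = 0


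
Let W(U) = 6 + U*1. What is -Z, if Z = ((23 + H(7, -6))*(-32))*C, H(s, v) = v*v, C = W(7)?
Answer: 24544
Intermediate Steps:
W(U) = 6 + U
C = 13 (C = 6 + 7 = 13)
H(s, v) = v**2
Z = -24544 (Z = ((23 + (-6)**2)*(-32))*13 = ((23 + 36)*(-32))*13 = (59*(-32))*13 = -1888*13 = -24544)
-Z = -1*(-24544) = 24544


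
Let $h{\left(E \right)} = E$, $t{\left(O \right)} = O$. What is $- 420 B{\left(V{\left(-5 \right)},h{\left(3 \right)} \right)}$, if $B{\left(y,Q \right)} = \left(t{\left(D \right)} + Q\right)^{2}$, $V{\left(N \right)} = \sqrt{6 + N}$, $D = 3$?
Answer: $-15120$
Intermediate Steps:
$B{\left(y,Q \right)} = \left(3 + Q\right)^{2}$
$- 420 B{\left(V{\left(-5 \right)},h{\left(3 \right)} \right)} = - 420 \left(3 + 3\right)^{2} = - 420 \cdot 6^{2} = \left(-420\right) 36 = -15120$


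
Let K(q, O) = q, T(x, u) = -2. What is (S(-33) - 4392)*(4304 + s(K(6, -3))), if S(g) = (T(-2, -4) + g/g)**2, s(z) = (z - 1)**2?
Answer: -19008639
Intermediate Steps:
s(z) = (-1 + z)**2
S(g) = 1 (S(g) = (-2 + g/g)**2 = (-2 + 1)**2 = (-1)**2 = 1)
(S(-33) - 4392)*(4304 + s(K(6, -3))) = (1 - 4392)*(4304 + (-1 + 6)**2) = -4391*(4304 + 5**2) = -4391*(4304 + 25) = -4391*4329 = -19008639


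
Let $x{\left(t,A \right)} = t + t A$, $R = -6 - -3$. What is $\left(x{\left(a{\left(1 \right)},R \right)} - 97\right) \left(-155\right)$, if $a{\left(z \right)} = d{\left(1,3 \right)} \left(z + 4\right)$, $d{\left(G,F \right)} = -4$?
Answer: $8835$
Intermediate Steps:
$R = -3$ ($R = -6 + 3 = -3$)
$a{\left(z \right)} = -16 - 4 z$ ($a{\left(z \right)} = - 4 \left(z + 4\right) = - 4 \left(4 + z\right) = -16 - 4 z$)
$x{\left(t,A \right)} = t + A t$
$\left(x{\left(a{\left(1 \right)},R \right)} - 97\right) \left(-155\right) = \left(\left(-16 - 4\right) \left(1 - 3\right) - 97\right) \left(-155\right) = \left(\left(-16 - 4\right) \left(-2\right) - 97\right) \left(-155\right) = \left(\left(-20\right) \left(-2\right) - 97\right) \left(-155\right) = \left(40 - 97\right) \left(-155\right) = \left(-57\right) \left(-155\right) = 8835$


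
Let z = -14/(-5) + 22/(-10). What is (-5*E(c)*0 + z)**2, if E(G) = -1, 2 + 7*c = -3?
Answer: 9/25 ≈ 0.36000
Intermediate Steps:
c = -5/7 (c = -2/7 + (1/7)*(-3) = -2/7 - 3/7 = -5/7 ≈ -0.71429)
z = 3/5 (z = -14*(-1/5) + 22*(-1/10) = 14/5 - 11/5 = 3/5 ≈ 0.60000)
(-5*E(c)*0 + z)**2 = (-5*(-1)*0 + 3/5)**2 = (5*0 + 3/5)**2 = (0 + 3/5)**2 = (3/5)**2 = 9/25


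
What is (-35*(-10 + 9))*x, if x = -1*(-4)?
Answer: 140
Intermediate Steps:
x = 4
(-35*(-10 + 9))*x = -35*(-10 + 9)*4 = -35*(-1)*4 = 35*4 = 140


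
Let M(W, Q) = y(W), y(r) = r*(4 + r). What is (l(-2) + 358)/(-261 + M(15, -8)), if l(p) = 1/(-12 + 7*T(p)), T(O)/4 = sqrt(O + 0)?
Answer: 153221/10272 - 7*I*sqrt(2)/10272 ≈ 14.916 - 0.00096374*I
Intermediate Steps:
T(O) = 4*sqrt(O) (T(O) = 4*sqrt(O + 0) = 4*sqrt(O))
M(W, Q) = W*(4 + W)
l(p) = 1/(-12 + 28*sqrt(p)) (l(p) = 1/(-12 + 7*(4*sqrt(p))) = 1/(-12 + 28*sqrt(p)))
(l(-2) + 358)/(-261 + M(15, -8)) = (1/(4*(-3 + 7*sqrt(-2))) + 358)/(-261 + 15*(4 + 15)) = (1/(4*(-3 + 7*(I*sqrt(2)))) + 358)/(-261 + 15*19) = (1/(4*(-3 + 7*I*sqrt(2))) + 358)/(-261 + 285) = (358 + 1/(4*(-3 + 7*I*sqrt(2))))/24 = (358 + 1/(4*(-3 + 7*I*sqrt(2))))*(1/24) = 179/12 + 1/(96*(-3 + 7*I*sqrt(2)))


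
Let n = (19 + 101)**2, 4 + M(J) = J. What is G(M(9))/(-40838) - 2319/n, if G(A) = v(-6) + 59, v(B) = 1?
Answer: -15927887/98011200 ≈ -0.16251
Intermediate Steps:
M(J) = -4 + J
n = 14400 (n = 120**2 = 14400)
G(A) = 60 (G(A) = 1 + 59 = 60)
G(M(9))/(-40838) - 2319/n = 60/(-40838) - 2319/14400 = 60*(-1/40838) - 2319*1/14400 = -30/20419 - 773/4800 = -15927887/98011200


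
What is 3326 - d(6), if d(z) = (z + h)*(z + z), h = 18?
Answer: 3038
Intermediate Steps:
d(z) = 2*z*(18 + z) (d(z) = (z + 18)*(z + z) = (18 + z)*(2*z) = 2*z*(18 + z))
3326 - d(6) = 3326 - 2*6*(18 + 6) = 3326 - 2*6*24 = 3326 - 1*288 = 3326 - 288 = 3038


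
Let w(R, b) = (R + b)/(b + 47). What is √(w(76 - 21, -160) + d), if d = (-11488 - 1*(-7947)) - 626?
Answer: I*√53196558/113 ≈ 64.545*I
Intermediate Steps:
w(R, b) = (R + b)/(47 + b)
d = -4167 (d = (-11488 + 7947) - 626 = -3541 - 626 = -4167)
√(w(76 - 21, -160) + d) = √(((76 - 21) - 160)/(47 - 160) - 4167) = √((55 - 160)/(-113) - 4167) = √(-1/113*(-105) - 4167) = √(105/113 - 4167) = √(-470766/113) = I*√53196558/113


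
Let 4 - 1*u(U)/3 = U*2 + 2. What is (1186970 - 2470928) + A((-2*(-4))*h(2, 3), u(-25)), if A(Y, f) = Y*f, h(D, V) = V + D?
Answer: -1277718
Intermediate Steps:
u(U) = 6 - 6*U (u(U) = 12 - 3*(U*2 + 2) = 12 - 3*(2*U + 2) = 12 - 3*(2 + 2*U) = 12 + (-6 - 6*U) = 6 - 6*U)
h(D, V) = D + V
(1186970 - 2470928) + A((-2*(-4))*h(2, 3), u(-25)) = (1186970 - 2470928) + ((-2*(-4))*(2 + 3))*(6 - 6*(-25)) = -1283958 + (8*5)*(6 + 150) = -1283958 + 40*156 = -1283958 + 6240 = -1277718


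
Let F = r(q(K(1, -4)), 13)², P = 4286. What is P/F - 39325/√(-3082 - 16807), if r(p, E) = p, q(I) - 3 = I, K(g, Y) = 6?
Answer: 4286/81 + 39325*I*√19889/19889 ≈ 52.914 + 278.84*I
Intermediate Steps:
q(I) = 3 + I
F = 81 (F = (3 + 6)² = 9² = 81)
P/F - 39325/√(-3082 - 16807) = 4286/81 - 39325/√(-3082 - 16807) = 4286*(1/81) - 39325*(-I*√19889/19889) = 4286/81 - 39325*(-I*√19889/19889) = 4286/81 - (-39325)*I*√19889/19889 = 4286/81 + 39325*I*√19889/19889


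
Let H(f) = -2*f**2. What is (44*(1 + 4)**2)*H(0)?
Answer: 0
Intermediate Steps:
(44*(1 + 4)**2)*H(0) = (44*(1 + 4)**2)*(-2*0**2) = (44*5**2)*(-2*0) = (44*25)*0 = 1100*0 = 0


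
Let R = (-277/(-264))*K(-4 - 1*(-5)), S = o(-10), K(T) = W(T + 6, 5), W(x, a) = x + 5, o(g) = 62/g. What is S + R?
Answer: 703/110 ≈ 6.3909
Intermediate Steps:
W(x, a) = 5 + x
K(T) = 11 + T (K(T) = 5 + (T + 6) = 5 + (6 + T) = 11 + T)
S = -31/5 (S = 62/(-10) = 62*(-⅒) = -31/5 ≈ -6.2000)
R = 277/22 (R = (-277/(-264))*(11 + (-4 - 1*(-5))) = (-277*(-1/264))*(11 + (-4 + 5)) = 277*(11 + 1)/264 = (277/264)*12 = 277/22 ≈ 12.591)
S + R = -31/5 + 277/22 = 703/110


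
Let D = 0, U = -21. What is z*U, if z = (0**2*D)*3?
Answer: 0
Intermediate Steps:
z = 0 (z = (0**2*0)*3 = (0*0)*3 = 0*3 = 0)
z*U = 0*(-21) = 0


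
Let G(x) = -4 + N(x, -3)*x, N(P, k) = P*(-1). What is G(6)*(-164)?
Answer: 6560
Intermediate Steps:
N(P, k) = -P
G(x) = -4 - x² (G(x) = -4 + (-x)*x = -4 - x²)
G(6)*(-164) = (-4 - 1*6²)*(-164) = (-4 - 1*36)*(-164) = (-4 - 36)*(-164) = -40*(-164) = 6560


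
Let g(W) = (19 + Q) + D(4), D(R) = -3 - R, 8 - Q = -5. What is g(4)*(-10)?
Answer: -250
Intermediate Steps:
Q = 13 (Q = 8 - 1*(-5) = 8 + 5 = 13)
g(W) = 25 (g(W) = (19 + 13) + (-3 - 1*4) = 32 + (-3 - 4) = 32 - 7 = 25)
g(4)*(-10) = 25*(-10) = -250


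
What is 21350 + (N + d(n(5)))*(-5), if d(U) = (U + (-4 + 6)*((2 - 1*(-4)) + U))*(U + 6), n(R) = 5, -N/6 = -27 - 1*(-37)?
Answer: 20165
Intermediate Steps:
N = -60 (N = -6*(-27 - 1*(-37)) = -6*(-27 + 37) = -6*10 = -60)
d(U) = (6 + U)*(12 + 3*U) (d(U) = (U + 2*((2 + 4) + U))*(6 + U) = (U + 2*(6 + U))*(6 + U) = (U + (12 + 2*U))*(6 + U) = (12 + 3*U)*(6 + U) = (6 + U)*(12 + 3*U))
21350 + (N + d(n(5)))*(-5) = 21350 + (-60 + (72 + 3*5² + 30*5))*(-5) = 21350 + (-60 + (72 + 3*25 + 150))*(-5) = 21350 + (-60 + (72 + 75 + 150))*(-5) = 21350 + (-60 + 297)*(-5) = 21350 + 237*(-5) = 21350 - 1185 = 20165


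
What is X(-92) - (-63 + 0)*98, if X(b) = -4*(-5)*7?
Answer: 6314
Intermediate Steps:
X(b) = 140 (X(b) = 20*7 = 140)
X(-92) - (-63 + 0)*98 = 140 - (-63 + 0)*98 = 140 - (-63)*98 = 140 - 1*(-6174) = 140 + 6174 = 6314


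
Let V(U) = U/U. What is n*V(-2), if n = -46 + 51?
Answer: 5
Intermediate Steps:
n = 5
V(U) = 1
n*V(-2) = 5*1 = 5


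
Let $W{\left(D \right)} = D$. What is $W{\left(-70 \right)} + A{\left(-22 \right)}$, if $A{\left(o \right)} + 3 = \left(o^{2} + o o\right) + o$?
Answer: $873$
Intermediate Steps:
$A{\left(o \right)} = -3 + o + 2 o^{2}$ ($A{\left(o \right)} = -3 + \left(\left(o^{2} + o o\right) + o\right) = -3 + \left(\left(o^{2} + o^{2}\right) + o\right) = -3 + \left(2 o^{2} + o\right) = -3 + \left(o + 2 o^{2}\right) = -3 + o + 2 o^{2}$)
$W{\left(-70 \right)} + A{\left(-22 \right)} = -70 - \left(25 - 968\right) = -70 - -943 = -70 + 943 = 873$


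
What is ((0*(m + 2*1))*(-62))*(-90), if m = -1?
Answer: 0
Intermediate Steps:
((0*(m + 2*1))*(-62))*(-90) = ((0*(-1 + 2*1))*(-62))*(-90) = ((0*(-1 + 2))*(-62))*(-90) = ((0*1)*(-62))*(-90) = (0*(-62))*(-90) = 0*(-90) = 0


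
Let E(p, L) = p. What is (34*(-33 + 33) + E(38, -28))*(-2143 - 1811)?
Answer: -150252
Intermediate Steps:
(34*(-33 + 33) + E(38, -28))*(-2143 - 1811) = (34*(-33 + 33) + 38)*(-2143 - 1811) = (34*0 + 38)*(-3954) = (0 + 38)*(-3954) = 38*(-3954) = -150252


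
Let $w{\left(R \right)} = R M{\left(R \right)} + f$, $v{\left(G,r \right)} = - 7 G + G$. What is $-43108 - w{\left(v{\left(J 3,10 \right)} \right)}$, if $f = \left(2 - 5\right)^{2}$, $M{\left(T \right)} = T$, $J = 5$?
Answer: $-51217$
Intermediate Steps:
$f = 9$ ($f = \left(-3\right)^{2} = 9$)
$v{\left(G,r \right)} = - 6 G$
$w{\left(R \right)} = 9 + R^{2}$ ($w{\left(R \right)} = R R + 9 = R^{2} + 9 = 9 + R^{2}$)
$-43108 - w{\left(v{\left(J 3,10 \right)} \right)} = -43108 - \left(9 + \left(- 6 \cdot 5 \cdot 3\right)^{2}\right) = -43108 - \left(9 + \left(\left(-6\right) 15\right)^{2}\right) = -43108 - \left(9 + \left(-90\right)^{2}\right) = -43108 - \left(9 + 8100\right) = -43108 - 8109 = -51217$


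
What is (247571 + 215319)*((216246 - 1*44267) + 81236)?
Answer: 117210691350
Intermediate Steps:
(247571 + 215319)*((216246 - 1*44267) + 81236) = 462890*((216246 - 44267) + 81236) = 462890*(171979 + 81236) = 462890*253215 = 117210691350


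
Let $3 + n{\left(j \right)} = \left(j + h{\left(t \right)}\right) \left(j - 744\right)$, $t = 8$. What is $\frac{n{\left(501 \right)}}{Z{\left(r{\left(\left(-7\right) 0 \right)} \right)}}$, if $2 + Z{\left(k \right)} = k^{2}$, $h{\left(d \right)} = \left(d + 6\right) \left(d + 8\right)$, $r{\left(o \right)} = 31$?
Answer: $- \frac{176178}{959} \approx -183.71$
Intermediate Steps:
$h{\left(d \right)} = \left(6 + d\right) \left(8 + d\right)$
$n{\left(j \right)} = -3 + \left(-744 + j\right) \left(224 + j\right)$ ($n{\left(j \right)} = -3 + \left(j + \left(48 + 8^{2} + 14 \cdot 8\right)\right) \left(j - 744\right) = -3 + \left(j + \left(48 + 64 + 112\right)\right) \left(-744 + j\right) = -3 + \left(j + 224\right) \left(-744 + j\right) = -3 + \left(224 + j\right) \left(-744 + j\right) = -3 + \left(-744 + j\right) \left(224 + j\right)$)
$Z{\left(k \right)} = -2 + k^{2}$
$\frac{n{\left(501 \right)}}{Z{\left(r{\left(\left(-7\right) 0 \right)} \right)}} = \frac{-166659 + 501^{2} - 260520}{-2 + 31^{2}} = \frac{-166659 + 251001 - 260520}{-2 + 961} = - \frac{176178}{959}$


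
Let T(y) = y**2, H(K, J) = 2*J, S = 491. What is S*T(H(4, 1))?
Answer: 1964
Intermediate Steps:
S*T(H(4, 1)) = 491*(2*1)**2 = 491*2**2 = 491*4 = 1964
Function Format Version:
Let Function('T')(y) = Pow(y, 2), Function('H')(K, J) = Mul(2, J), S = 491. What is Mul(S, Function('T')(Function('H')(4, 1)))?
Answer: 1964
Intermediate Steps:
Mul(S, Function('T')(Function('H')(4, 1))) = Mul(491, Pow(Mul(2, 1), 2)) = Mul(491, Pow(2, 2)) = Mul(491, 4) = 1964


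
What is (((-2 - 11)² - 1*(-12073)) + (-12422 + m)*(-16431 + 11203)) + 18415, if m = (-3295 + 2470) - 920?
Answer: 74095733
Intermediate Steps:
m = -1745 (m = -825 - 920 = -1745)
(((-2 - 11)² - 1*(-12073)) + (-12422 + m)*(-16431 + 11203)) + 18415 = (((-2 - 11)² - 1*(-12073)) + (-12422 - 1745)*(-16431 + 11203)) + 18415 = (((-13)² + 12073) - 14167*(-5228)) + 18415 = ((169 + 12073) + 74065076) + 18415 = (12242 + 74065076) + 18415 = 74077318 + 18415 = 74095733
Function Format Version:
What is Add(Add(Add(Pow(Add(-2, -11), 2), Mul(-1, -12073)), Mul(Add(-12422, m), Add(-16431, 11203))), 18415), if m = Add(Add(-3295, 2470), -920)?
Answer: 74095733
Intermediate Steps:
m = -1745 (m = Add(-825, -920) = -1745)
Add(Add(Add(Pow(Add(-2, -11), 2), Mul(-1, -12073)), Mul(Add(-12422, m), Add(-16431, 11203))), 18415) = Add(Add(Add(Pow(Add(-2, -11), 2), Mul(-1, -12073)), Mul(Add(-12422, -1745), Add(-16431, 11203))), 18415) = Add(Add(Add(Pow(-13, 2), 12073), Mul(-14167, -5228)), 18415) = Add(Add(Add(169, 12073), 74065076), 18415) = Add(Add(12242, 74065076), 18415) = Add(74077318, 18415) = 74095733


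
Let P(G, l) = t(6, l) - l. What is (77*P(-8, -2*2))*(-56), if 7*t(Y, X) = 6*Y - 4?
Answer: -36960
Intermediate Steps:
t(Y, X) = -4/7 + 6*Y/7 (t(Y, X) = (6*Y - 4)/7 = (-4 + 6*Y)/7 = -4/7 + 6*Y/7)
P(G, l) = 32/7 - l (P(G, l) = (-4/7 + (6/7)*6) - l = (-4/7 + 36/7) - l = 32/7 - l)
(77*P(-8, -2*2))*(-56) = (77*(32/7 - (-2)*2))*(-56) = (77*(32/7 - 1*(-4)))*(-56) = (77*(32/7 + 4))*(-56) = (77*(60/7))*(-56) = 660*(-56) = -36960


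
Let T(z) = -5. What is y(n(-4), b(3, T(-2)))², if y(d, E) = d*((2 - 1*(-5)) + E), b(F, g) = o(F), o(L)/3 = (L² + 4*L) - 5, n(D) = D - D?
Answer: 0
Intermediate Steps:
n(D) = 0
o(L) = -15 + 3*L² + 12*L (o(L) = 3*((L² + 4*L) - 5) = 3*(-5 + L² + 4*L) = -15 + 3*L² + 12*L)
b(F, g) = -15 + 3*F² + 12*F
y(d, E) = d*(7 + E) (y(d, E) = d*((2 + 5) + E) = d*(7 + E))
y(n(-4), b(3, T(-2)))² = (0*(7 + (-15 + 3*3² + 12*3)))² = (0*(7 + (-15 + 3*9 + 36)))² = (0*(7 + (-15 + 27 + 36)))² = (0*(7 + 48))² = (0*55)² = 0² = 0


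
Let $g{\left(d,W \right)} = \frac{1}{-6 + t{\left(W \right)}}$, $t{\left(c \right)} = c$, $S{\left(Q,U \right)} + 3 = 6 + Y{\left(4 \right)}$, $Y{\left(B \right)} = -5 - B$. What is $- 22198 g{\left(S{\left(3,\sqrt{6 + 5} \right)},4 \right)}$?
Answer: $11099$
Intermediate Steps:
$S{\left(Q,U \right)} = -6$ ($S{\left(Q,U \right)} = -3 + \left(6 - 9\right) = -3 - 3 = -6$)
$g{\left(d,W \right)} = \frac{1}{-6 + W}$
$- 22198 g{\left(S{\left(3,\sqrt{6 + 5} \right)},4 \right)} = - \frac{22198}{-6 + 4} = - \frac{22198}{-2} = \left(-22198\right) \left(- \frac{1}{2}\right) = 11099$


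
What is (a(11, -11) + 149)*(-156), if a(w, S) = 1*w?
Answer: -24960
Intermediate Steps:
a(w, S) = w
(a(11, -11) + 149)*(-156) = (11 + 149)*(-156) = 160*(-156) = -24960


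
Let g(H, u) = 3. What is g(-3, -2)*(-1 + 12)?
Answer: 33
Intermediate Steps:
g(-3, -2)*(-1 + 12) = 3*(-1 + 12) = 3*11 = 33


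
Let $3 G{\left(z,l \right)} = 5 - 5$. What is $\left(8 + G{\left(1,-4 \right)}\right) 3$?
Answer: $24$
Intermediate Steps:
$G{\left(z,l \right)} = 0$ ($G{\left(z,l \right)} = \frac{5 - 5}{3} = \frac{1}{3} \cdot 0 = 0$)
$\left(8 + G{\left(1,-4 \right)}\right) 3 = \left(8 + 0\right) 3 = 8 \cdot 3 = 24$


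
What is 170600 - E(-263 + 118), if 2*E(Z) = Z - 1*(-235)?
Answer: 170555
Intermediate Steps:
E(Z) = 235/2 + Z/2 (E(Z) = (Z - 1*(-235))/2 = (Z + 235)/2 = (235 + Z)/2 = 235/2 + Z/2)
170600 - E(-263 + 118) = 170600 - (235/2 + (-263 + 118)/2) = 170600 - (235/2 + (½)*(-145)) = 170600 - (235/2 - 145/2) = 170600 - 1*45 = 170600 - 45 = 170555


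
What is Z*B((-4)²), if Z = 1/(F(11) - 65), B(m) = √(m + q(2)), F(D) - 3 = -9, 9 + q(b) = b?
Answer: -3/71 ≈ -0.042253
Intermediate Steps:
q(b) = -9 + b
F(D) = -6 (F(D) = 3 - 9 = -6)
B(m) = √(-7 + m) (B(m) = √(m + (-9 + 2)) = √(m - 7) = √(-7 + m))
Z = -1/71 (Z = 1/(-6 - 65) = 1/(-71) = -1/71 ≈ -0.014085)
Z*B((-4)²) = -√(-7 + (-4)²)/71 = -√(-7 + 16)/71 = -√9/71 = -1/71*3 = -3/71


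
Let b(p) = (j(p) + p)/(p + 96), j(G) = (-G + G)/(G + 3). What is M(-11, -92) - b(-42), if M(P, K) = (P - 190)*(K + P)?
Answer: 186334/9 ≈ 20704.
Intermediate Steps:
j(G) = 0 (j(G) = 0/(3 + G) = 0)
b(p) = p/(96 + p) (b(p) = (0 + p)/(p + 96) = p/(96 + p))
M(P, K) = (-190 + P)*(K + P)
M(-11, -92) - b(-42) = ((-11)² - 190*(-92) - 190*(-11) - 92*(-11)) - (-42)/(96 - 42) = (121 + 17480 + 2090 + 1012) - (-42)/54 = 20703 - (-42)/54 = 20703 - 1*(-7/9) = 20703 + 7/9 = 186334/9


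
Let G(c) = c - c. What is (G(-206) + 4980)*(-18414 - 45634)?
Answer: -318959040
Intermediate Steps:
G(c) = 0
(G(-206) + 4980)*(-18414 - 45634) = (0 + 4980)*(-18414 - 45634) = 4980*(-64048) = -318959040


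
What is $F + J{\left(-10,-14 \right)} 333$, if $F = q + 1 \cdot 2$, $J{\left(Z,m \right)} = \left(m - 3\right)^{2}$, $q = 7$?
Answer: $96246$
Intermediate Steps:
$J{\left(Z,m \right)} = \left(-3 + m\right)^{2}$
$F = 9$ ($F = 7 + 1 \cdot 2 = 7 + 2 = 9$)
$F + J{\left(-10,-14 \right)} 333 = 9 + \left(-3 - 14\right)^{2} \cdot 333 = 9 + \left(-17\right)^{2} \cdot 333 = 9 + 289 \cdot 333 = 9 + 96237 = 96246$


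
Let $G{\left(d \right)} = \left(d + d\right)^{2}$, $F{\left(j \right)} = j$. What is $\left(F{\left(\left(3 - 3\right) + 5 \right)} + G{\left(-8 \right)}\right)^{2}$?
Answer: $68121$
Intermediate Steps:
$G{\left(d \right)} = 4 d^{2}$ ($G{\left(d \right)} = \left(2 d\right)^{2} = 4 d^{2}$)
$\left(F{\left(\left(3 - 3\right) + 5 \right)} + G{\left(-8 \right)}\right)^{2} = \left(\left(\left(3 - 3\right) + 5\right) + 4 \left(-8\right)^{2}\right)^{2} = \left(\left(0 + 5\right) + 4 \cdot 64\right)^{2} = \left(5 + 256\right)^{2} = 261^{2} = 68121$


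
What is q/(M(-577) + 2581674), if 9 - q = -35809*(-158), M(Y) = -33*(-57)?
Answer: -5657813/2583555 ≈ -2.1899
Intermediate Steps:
M(Y) = 1881
q = -5657813 (q = 9 - (-35809)*(-158) = 9 - 1*5657822 = 9 - 5657822 = -5657813)
q/(M(-577) + 2581674) = -5657813/(1881 + 2581674) = -5657813/2583555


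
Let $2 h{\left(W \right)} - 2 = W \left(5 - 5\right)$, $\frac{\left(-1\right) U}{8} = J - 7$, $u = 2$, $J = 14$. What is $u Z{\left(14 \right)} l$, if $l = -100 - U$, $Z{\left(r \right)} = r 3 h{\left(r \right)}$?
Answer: $-3696$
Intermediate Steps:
$U = -56$ ($U = - 8 \left(14 - 7\right) = \left(-8\right) 7 = -56$)
$h{\left(W \right)} = 1$ ($h{\left(W \right)} = 1 + \frac{W \left(5 - 5\right)}{2} = 1 + \frac{W 0}{2} = 1 + \frac{1}{2} \cdot 0 = 1 + 0 = 1$)
$Z{\left(r \right)} = 3 r$ ($Z{\left(r \right)} = r 3 \cdot 1 = 3 r 1 = 3 r$)
$l = -44$ ($l = -100 - -56 = -100 + 56 = -44$)
$u Z{\left(14 \right)} l = 2 \cdot 3 \cdot 14 \left(-44\right) = 2 \cdot 42 \left(-44\right) = 84 \left(-44\right) = -3696$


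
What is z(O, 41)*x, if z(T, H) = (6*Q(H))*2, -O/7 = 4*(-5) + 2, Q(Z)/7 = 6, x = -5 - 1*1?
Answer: -3024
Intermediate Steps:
x = -6 (x = -5 - 1 = -6)
Q(Z) = 42 (Q(Z) = 7*6 = 42)
O = 126 (O = -7*(4*(-5) + 2) = -7*(-20 + 2) = -7*(-18) = 126)
z(T, H) = 504 (z(T, H) = (6*42)*2 = 252*2 = 504)
z(O, 41)*x = 504*(-6) = -3024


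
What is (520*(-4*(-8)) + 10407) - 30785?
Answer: -3738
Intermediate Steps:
(520*(-4*(-8)) + 10407) - 30785 = (520*32 + 10407) - 30785 = (16640 + 10407) - 30785 = 27047 - 30785 = -3738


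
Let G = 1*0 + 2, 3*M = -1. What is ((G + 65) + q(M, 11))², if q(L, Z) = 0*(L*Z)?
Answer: 4489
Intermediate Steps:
M = -⅓ (M = (⅓)*(-1) = -⅓ ≈ -0.33333)
G = 2 (G = 0 + 2 = 2)
q(L, Z) = 0
((G + 65) + q(M, 11))² = ((2 + 65) + 0)² = (67 + 0)² = 67² = 4489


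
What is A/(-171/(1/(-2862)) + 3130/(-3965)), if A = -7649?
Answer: -6065657/388095160 ≈ -0.015629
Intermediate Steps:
A/(-171/(1/(-2862)) + 3130/(-3965)) = -7649/(-171/(1/(-2862)) + 3130/(-3965)) = -7649/(-171/(-1/2862) + 3130*(-1/3965)) = -7649/(-171*(-2862) - 626/793) = -7649/(489402 - 626/793) = -7649/388095160/793 = -7649*793/388095160 = -6065657/388095160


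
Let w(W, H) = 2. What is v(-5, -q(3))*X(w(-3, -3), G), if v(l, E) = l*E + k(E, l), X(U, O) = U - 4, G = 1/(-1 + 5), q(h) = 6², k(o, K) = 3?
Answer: -366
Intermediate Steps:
q(h) = 36
G = ¼ (G = 1/4 = ¼ ≈ 0.25000)
X(U, O) = -4 + U
v(l, E) = 3 + E*l (v(l, E) = l*E + 3 = E*l + 3 = 3 + E*l)
v(-5, -q(3))*X(w(-3, -3), G) = (3 - 1*36*(-5))*(-4 + 2) = (3 - 36*(-5))*(-2) = (3 + 180)*(-2) = 183*(-2) = -366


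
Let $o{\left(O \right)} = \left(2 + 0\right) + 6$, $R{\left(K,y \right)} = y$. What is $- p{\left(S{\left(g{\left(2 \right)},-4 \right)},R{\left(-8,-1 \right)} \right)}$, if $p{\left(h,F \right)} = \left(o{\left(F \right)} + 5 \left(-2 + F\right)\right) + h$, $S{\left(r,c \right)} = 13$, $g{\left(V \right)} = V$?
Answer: $-6$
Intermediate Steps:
$o{\left(O \right)} = 8$ ($o{\left(O \right)} = 2 + 6 = 8$)
$p{\left(h,F \right)} = -2 + h + 5 F$ ($p{\left(h,F \right)} = \left(8 + 5 \left(-2 + F\right)\right) + h = \left(8 + \left(-10 + 5 F\right)\right) + h = \left(-2 + 5 F\right) + h = -2 + h + 5 F$)
$- p{\left(S{\left(g{\left(2 \right)},-4 \right)},R{\left(-8,-1 \right)} \right)} = - (-2 + 13 + 5 \left(-1\right)) = - (-2 + 13 - 5) = \left(-1\right) 6 = -6$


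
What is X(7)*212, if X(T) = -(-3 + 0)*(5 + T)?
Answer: 7632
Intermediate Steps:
X(T) = 15 + 3*T (X(T) = -(-3)*(5 + T) = -(-15 - 3*T) = 15 + 3*T)
X(7)*212 = (15 + 3*7)*212 = (15 + 21)*212 = 36*212 = 7632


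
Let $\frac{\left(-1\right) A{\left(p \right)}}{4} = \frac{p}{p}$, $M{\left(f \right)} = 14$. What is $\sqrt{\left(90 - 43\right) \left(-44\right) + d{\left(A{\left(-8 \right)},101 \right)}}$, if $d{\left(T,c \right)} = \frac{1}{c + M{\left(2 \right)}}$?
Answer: $\frac{i \sqrt{27349185}}{115} \approx 45.475 i$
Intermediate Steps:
$A{\left(p \right)} = -4$ ($A{\left(p \right)} = - 4 \frac{p}{p} = \left(-4\right) 1 = -4$)
$d{\left(T,c \right)} = \frac{1}{14 + c}$ ($d{\left(T,c \right)} = \frac{1}{c + 14} = \frac{1}{14 + c}$)
$\sqrt{\left(90 - 43\right) \left(-44\right) + d{\left(A{\left(-8 \right)},101 \right)}} = \sqrt{\left(90 - 43\right) \left(-44\right) + \frac{1}{14 + 101}} = \sqrt{47 \left(-44\right) + \frac{1}{115}} = \sqrt{-2068 + \frac{1}{115}} = \sqrt{- \frac{237819}{115}} = \frac{i \sqrt{27349185}}{115}$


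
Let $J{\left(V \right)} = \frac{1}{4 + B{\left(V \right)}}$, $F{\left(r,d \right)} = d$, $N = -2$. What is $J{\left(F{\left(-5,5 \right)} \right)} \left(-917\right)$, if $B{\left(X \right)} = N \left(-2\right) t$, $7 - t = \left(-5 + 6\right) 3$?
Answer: $- \frac{917}{20} \approx -45.85$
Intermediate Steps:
$t = 4$ ($t = 7 - \left(-5 + 6\right) 3 = 7 - 1 \cdot 3 = 7 - 3 = 4$)
$B{\left(X \right)} = 16$ ($B{\left(X \right)} = \left(-2\right) \left(-2\right) 4 = 4 \cdot 4 = 16$)
$J{\left(V \right)} = \frac{1}{20}$ ($J{\left(V \right)} = \frac{1}{4 + 16} = \frac{1}{20}$)
$J{\left(F{\left(-5,5 \right)} \right)} \left(-917\right) = \frac{1}{20} \left(-917\right) = - \frac{917}{20}$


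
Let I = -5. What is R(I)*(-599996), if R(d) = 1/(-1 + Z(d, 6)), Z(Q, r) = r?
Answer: -599996/5 ≈ -1.2000e+5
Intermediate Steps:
R(d) = ⅕ (R(d) = 1/(-1 + 6) = 1/5 = ⅕)
R(I)*(-599996) = (⅕)*(-599996) = -599996/5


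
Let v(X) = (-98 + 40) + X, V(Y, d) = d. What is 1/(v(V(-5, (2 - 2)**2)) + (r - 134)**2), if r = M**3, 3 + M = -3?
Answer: 1/122442 ≈ 8.1671e-6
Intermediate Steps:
M = -6 (M = -3 - 3 = -6)
r = -216 (r = (-6)**3 = -216)
v(X) = -58 + X
1/(v(V(-5, (2 - 2)**2)) + (r - 134)**2) = 1/((-58 + (2 - 2)**2) + (-216 - 134)**2) = 1/((-58 + 0**2) + (-350)**2) = 1/((-58 + 0) + 122500) = 1/(-58 + 122500) = 1/122442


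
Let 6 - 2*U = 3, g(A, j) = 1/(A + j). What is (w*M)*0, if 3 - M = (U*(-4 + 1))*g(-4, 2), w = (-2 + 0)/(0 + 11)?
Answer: 0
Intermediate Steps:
w = -2/11 ≈ -0.18182
U = 3/2 (U = 3 - ½*3 = 3 - 3/2 = 3/2 ≈ 1.5000)
M = ¾ (M = 3 - 3*(-4 + 1)/2/(-4 + 2) = 3 - (3/2)*(-3)/(-2) = 3 - (-9)*(-1)/(2*2) = 3 - 1*9/4 = 3 - 9/4 = ¾ ≈ 0.75000)
(w*M)*0 = -2/11*¾*0 = -3/22*0 = 0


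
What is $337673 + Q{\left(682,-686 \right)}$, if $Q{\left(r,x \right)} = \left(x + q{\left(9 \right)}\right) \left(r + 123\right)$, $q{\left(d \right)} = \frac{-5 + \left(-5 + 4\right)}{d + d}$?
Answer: $- \frac{644476}{3} \approx -2.1483 \cdot 10^{5}$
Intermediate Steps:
$q{\left(d \right)} = - \frac{3}{d}$ ($q{\left(d \right)} = \frac{-5 - 1}{2 d} = - 6 \frac{1}{2 d} = - \frac{3}{d}$)
$Q{\left(r,x \right)} = \left(123 + r\right) \left(- \frac{1}{3} + x\right)$ ($Q{\left(r,x \right)} = \left(x - \frac{3}{9}\right) \left(r + 123\right) = \left(x - \frac{1}{3}\right) \left(123 + r\right) = \left(- \frac{1}{3} + x\right) \left(123 + r\right) = \left(123 + r\right) \left(- \frac{1}{3} + x\right)$)
$337673 + Q{\left(682,-686 \right)} = 337673 + \left(-41 + 123 \left(-686\right) - \frac{682}{3} + 682 \left(-686\right)\right) = 337673 - \frac{1657495}{3} = - \frac{644476}{3}$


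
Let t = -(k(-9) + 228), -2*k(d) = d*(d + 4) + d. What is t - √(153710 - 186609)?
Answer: -210 - I*√32899 ≈ -210.0 - 181.38*I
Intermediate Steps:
k(d) = -d/2 - d*(4 + d)/2 (k(d) = -(d*(d + 4) + d)/2 = -(d*(4 + d) + d)/2 = -(d + d*(4 + d))/2 = -d/2 - d*(4 + d)/2)
t = -210 (t = -(-½*(-9)*(5 - 9) + 228) = -(-½*(-9)*(-4) + 228) = -(-18 + 228) = -1*210 = -210)
t - √(153710 - 186609) = -210 - √(153710 - 186609) = -210 - √(-32899) = -210 - I*√32899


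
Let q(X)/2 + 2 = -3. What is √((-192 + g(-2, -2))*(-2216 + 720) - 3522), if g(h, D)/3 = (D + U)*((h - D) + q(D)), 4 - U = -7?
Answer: √687630 ≈ 829.23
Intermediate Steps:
U = 11 (U = 4 - 1*(-7) = 4 + 7 = 11)
q(X) = -10 (q(X) = -4 + 2*(-3) = -4 - 6 = -10)
g(h, D) = 3*(11 + D)*(-10 + h - D) (g(h, D) = 3*((D + 11)*((h - D) - 10)) = 3*((11 + D)*(-10 + h - D)) = 3*(11 + D)*(-10 + h - D))
√((-192 + g(-2, -2))*(-2216 + 720) - 3522) = √((-192 + (-330 - 63*(-2) - 3*(-2)² + 33*(-2) + 3*(-2)*(-2)))*(-2216 + 720) - 3522) = √((-192 + (-330 + 126 - 3*4 - 66 + 12))*(-1496) - 3522) = √((-192 + (-330 + 126 - 12 - 66 + 12))*(-1496) - 3522) = √((-192 - 270)*(-1496) - 3522) = √(-462*(-1496) - 3522) = √(691152 - 3522) = √687630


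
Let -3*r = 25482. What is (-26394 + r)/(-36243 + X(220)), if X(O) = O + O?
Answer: 34888/35803 ≈ 0.97444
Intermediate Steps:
r = -8494 (r = -⅓*25482 = -8494)
X(O) = 2*O
(-26394 + r)/(-36243 + X(220)) = (-26394 - 8494)/(-36243 + 2*220) = -34888/(-36243 + 440) = -34888/(-35803) = -34888*(-1/35803) = 34888/35803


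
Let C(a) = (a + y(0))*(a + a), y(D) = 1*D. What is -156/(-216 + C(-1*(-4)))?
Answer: 39/46 ≈ 0.84783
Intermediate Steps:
y(D) = D
C(a) = 2*a² (C(a) = (a + 0)*(a + a) = a*(2*a) = 2*a²)
-156/(-216 + C(-1*(-4))) = -156/(-216 + 2*(-1*(-4))²) = -156/(-216 + 2*4²) = -156/(-216 + 2*16) = -156/(-216 + 32) = -156/(-184) = -156*(-1/184) = 39/46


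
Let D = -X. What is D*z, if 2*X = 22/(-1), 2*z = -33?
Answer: -363/2 ≈ -181.50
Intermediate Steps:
z = -33/2 (z = (½)*(-33) = -33/2 ≈ -16.500)
X = -11 (X = (22/(-1))/2 = (22*(-1))/2 = (½)*(-22) = -11)
D = 11 (D = -1*(-11) = 11)
D*z = 11*(-33/2) = -363/2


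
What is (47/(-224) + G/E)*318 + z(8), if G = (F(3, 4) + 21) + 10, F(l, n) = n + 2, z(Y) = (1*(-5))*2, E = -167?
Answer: -2752823/18704 ≈ -147.18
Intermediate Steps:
z(Y) = -10 (z(Y) = -5*2 = -10)
F(l, n) = 2 + n
G = 37 (G = ((2 + 4) + 21) + 10 = (6 + 21) + 10 = 27 + 10 = 37)
(47/(-224) + G/E)*318 + z(8) = (47/(-224) + 37/(-167))*318 - 10 = (47*(-1/224) + 37*(-1/167))*318 - 10 = (-47/224 - 37/167)*318 - 10 = -16137/37408*318 - 10 = -2565783/18704 - 10 = -2752823/18704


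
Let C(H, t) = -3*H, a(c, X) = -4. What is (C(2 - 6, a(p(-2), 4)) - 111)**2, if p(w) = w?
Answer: 9801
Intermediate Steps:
(C(2 - 6, a(p(-2), 4)) - 111)**2 = (-3*(2 - 6) - 111)**2 = (-3*(-4) - 111)**2 = (12 - 111)**2 = (-99)**2 = 9801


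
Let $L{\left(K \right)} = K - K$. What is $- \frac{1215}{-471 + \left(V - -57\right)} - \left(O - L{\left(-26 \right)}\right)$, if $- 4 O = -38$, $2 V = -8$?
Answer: $- \frac{1378}{209} \approx -6.5933$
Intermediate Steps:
$V = -4$ ($V = \frac{1}{2} \left(-8\right) = -4$)
$L{\left(K \right)} = 0$
$O = \frac{19}{2}$ ($O = \left(- \frac{1}{4}\right) \left(-38\right) = \frac{19}{2} \approx 9.5$)
$- \frac{1215}{-471 + \left(V - -57\right)} - \left(O - L{\left(-26 \right)}\right) = - \frac{1215}{-471 - -53} + \left(0 - \frac{19}{2}\right) = - \frac{1215}{-471 + \left(-4 + 57\right)} + \left(0 - \frac{19}{2}\right) = - \frac{1215}{-471 + 53} - \frac{19}{2} = - \frac{1215}{-418} - \frac{19}{2} = \left(-1215\right) \left(- \frac{1}{418}\right) - \frac{19}{2} = \frac{1215}{418} - \frac{19}{2} = - \frac{1378}{209}$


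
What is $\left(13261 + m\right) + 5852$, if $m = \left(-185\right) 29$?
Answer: $13748$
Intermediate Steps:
$m = -5365$
$\left(13261 + m\right) + 5852 = \left(13261 - 5365\right) + 5852 = 7896 + 5852 = 13748$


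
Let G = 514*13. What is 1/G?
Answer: 1/6682 ≈ 0.00014966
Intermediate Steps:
G = 6682
1/G = 1/6682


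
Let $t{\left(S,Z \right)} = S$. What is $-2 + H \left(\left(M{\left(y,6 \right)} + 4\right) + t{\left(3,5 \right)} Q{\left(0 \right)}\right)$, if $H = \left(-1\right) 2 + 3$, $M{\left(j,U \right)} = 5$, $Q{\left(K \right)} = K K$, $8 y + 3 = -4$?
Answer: $7$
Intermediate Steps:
$y = - \frac{7}{8}$ ($y = - \frac{3}{8} + \frac{1}{8} \left(-4\right) = - \frac{3}{8} - \frac{1}{2} = - \frac{7}{8} \approx -0.875$)
$Q{\left(K \right)} = K^{2}$
$H = 1$ ($H = -2 + 3 = 1$)
$-2 + H \left(\left(M{\left(y,6 \right)} + 4\right) + t{\left(3,5 \right)} Q{\left(0 \right)}\right) = -2 + 1 \left(\left(5 + 4\right) + 3 \cdot 0^{2}\right) = -2 + 1 \left(9 + 3 \cdot 0\right) = -2 + 1 \left(9 + 0\right) = -2 + 1 \cdot 9 = -2 + 9 = 7$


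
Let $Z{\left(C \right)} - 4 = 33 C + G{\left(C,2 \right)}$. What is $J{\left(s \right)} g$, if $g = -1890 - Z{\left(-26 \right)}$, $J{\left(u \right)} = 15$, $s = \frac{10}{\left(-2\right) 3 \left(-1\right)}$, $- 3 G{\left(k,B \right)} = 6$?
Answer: $-15510$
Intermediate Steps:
$G{\left(k,B \right)} = -2$ ($G{\left(k,B \right)} = \left(- \frac{1}{3}\right) 6 = -2$)
$s = \frac{5}{3}$ ($s = \frac{10}{\left(-6\right) \left(-1\right)} = \frac{10}{6} = 10 \cdot \frac{1}{6} = \frac{5}{3} \approx 1.6667$)
$Z{\left(C \right)} = 2 + 33 C$ ($Z{\left(C \right)} = 4 + \left(33 C - 2\right) = 4 + \left(-2 + 33 C\right) = 2 + 33 C$)
$g = -1034$ ($g = -1890 - \left(2 + 33 \left(-26\right)\right) = -1890 - \left(2 - 858\right) = -1890 - -856 = -1890 + 856 = -1034$)
$J{\left(s \right)} g = 15 \left(-1034\right) = -15510$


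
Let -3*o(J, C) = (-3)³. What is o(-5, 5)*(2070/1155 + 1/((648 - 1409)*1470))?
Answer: 66161307/4101790 ≈ 16.130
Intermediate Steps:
o(J, C) = 9 (o(J, C) = -⅓*(-3)³ = -⅓*(-27) = 9)
o(-5, 5)*(2070/1155 + 1/((648 - 1409)*1470)) = 9*(2070/1155 + 1/((648 - 1409)*1470)) = 9*(2070*(1/1155) + (1/1470)/(-761)) = 9*(138/77 - 1/761*1/1470) = 9*(138/77 - 1/1118670) = 9*(22053769/12305370) = 66161307/4101790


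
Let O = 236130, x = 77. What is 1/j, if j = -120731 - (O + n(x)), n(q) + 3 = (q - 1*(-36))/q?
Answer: -77/27478179 ≈ -2.8022e-6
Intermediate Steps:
n(q) = -3 + (36 + q)/q (n(q) = -3 + (q - 1*(-36))/q = -3 + (q + 36)/q = -3 + (36 + q)/q)
j = -27478179/77 (j = -120731 - (236130 + (-2 + 36/77)) = -120731 - (236130 - 118/77) = -120731 - 1*18181892/77 = -120731 - 18181892/77 = -27478179/77 ≈ -3.5686e+5)
1/j = 1/(-27478179/77) = -77/27478179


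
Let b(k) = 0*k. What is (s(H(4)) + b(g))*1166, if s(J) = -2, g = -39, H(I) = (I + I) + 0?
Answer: -2332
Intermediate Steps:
H(I) = 2*I (H(I) = 2*I + 0 = 2*I)
b(k) = 0
(s(H(4)) + b(g))*1166 = (-2 + 0)*1166 = -2*1166 = -2332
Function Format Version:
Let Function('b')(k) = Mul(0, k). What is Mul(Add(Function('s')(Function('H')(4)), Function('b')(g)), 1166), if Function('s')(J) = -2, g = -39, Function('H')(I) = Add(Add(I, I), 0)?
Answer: -2332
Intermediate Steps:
Function('H')(I) = Mul(2, I) (Function('H')(I) = Add(Mul(2, I), 0) = Mul(2, I))
Function('b')(k) = 0
Mul(Add(Function('s')(Function('H')(4)), Function('b')(g)), 1166) = Mul(Add(-2, 0), 1166) = Mul(-2, 1166) = -2332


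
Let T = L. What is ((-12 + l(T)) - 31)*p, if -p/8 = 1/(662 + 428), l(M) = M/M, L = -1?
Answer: 168/545 ≈ 0.30826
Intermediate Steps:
T = -1
l(M) = 1
p = -4/545 (p = -8/(662 + 428) = -8/1090 = -8*1/1090 = -4/545 ≈ -0.0073394)
((-12 + l(T)) - 31)*p = ((-12 + 1) - 31)*(-4/545) = (-11 - 31)*(-4/545) = -42*(-4/545) = 168/545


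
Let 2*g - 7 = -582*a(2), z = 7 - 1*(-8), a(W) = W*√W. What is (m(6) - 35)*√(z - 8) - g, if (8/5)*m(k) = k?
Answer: -7/2 + 582*√2 - 125*√7/4 ≈ 736.89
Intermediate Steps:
a(W) = W^(3/2)
m(k) = 5*k/8
z = 15 (z = 7 + 8 = 15)
g = 7/2 - 582*√2 (g = 7/2 + (-1164*√2)/2 = 7/2 - 582*√2 ≈ -819.57)
(m(6) - 35)*√(z - 8) - g = ((5/8)*6 - 35)*√(15 - 8) - (7/2 - 582*√2) = (15/4 - 35)*√7 + (-7/2 + 582*√2) = -125*√7/4 + (-7/2 + 582*√2) = -7/2 + 582*√2 - 125*√7/4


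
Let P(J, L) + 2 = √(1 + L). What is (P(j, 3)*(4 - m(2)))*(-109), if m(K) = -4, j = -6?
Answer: 0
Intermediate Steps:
P(J, L) = -2 + √(1 + L)
(P(j, 3)*(4 - m(2)))*(-109) = ((-2 + √(1 + 3))*(4 - 1*(-4)))*(-109) = ((-2 + √4)*(4 + 4))*(-109) = ((-2 + 2)*8)*(-109) = (0*8)*(-109) = 0*(-109) = 0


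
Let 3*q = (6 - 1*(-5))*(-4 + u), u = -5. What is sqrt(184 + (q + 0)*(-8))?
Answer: 8*sqrt(7) ≈ 21.166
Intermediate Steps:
q = -33 (q = ((6 - 1*(-5))*(-4 - 5))/3 = ((6 + 5)*(-9))/3 = (11*(-9))/3 = (1/3)*(-99) = -33)
sqrt(184 + (q + 0)*(-8)) = sqrt(184 + (-33 + 0)*(-8)) = sqrt(184 - 33*(-8)) = sqrt(184 + 264) = sqrt(448) = 8*sqrt(7)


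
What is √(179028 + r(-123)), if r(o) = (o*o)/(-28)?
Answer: 3*√3887065/14 ≈ 422.48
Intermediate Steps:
r(o) = -o²/28 (r(o) = o²*(-1/28) = -o²/28)
√(179028 + r(-123)) = √(179028 - 1/28*(-123)²) = √(179028 - 1/28*15129) = √(179028 - 15129/28) = √(4997655/28) = 3*√3887065/14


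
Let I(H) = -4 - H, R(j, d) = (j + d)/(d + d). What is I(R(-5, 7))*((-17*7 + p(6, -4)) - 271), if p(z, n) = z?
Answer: 11136/7 ≈ 1590.9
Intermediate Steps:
R(j, d) = (d + j)/(2*d) (R(j, d) = (d + j)/((2*d)) = (d + j)*(1/(2*d)) = (d + j)/(2*d))
I(R(-5, 7))*((-17*7 + p(6, -4)) - 271) = (-4 - (7 - 5)/(2*7))*((-17*7 + 6) - 271) = (-4 - 2/(2*7))*((-119 + 6) - 271) = (-4 - 1*1/7)*(-113 - 271) = (-4 - 1/7)*(-384) = -29/7*(-384) = 11136/7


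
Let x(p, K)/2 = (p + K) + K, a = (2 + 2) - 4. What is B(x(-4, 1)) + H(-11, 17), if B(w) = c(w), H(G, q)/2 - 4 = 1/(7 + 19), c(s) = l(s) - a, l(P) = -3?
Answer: 66/13 ≈ 5.0769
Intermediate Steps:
a = 0 (a = 4 - 4 = 0)
x(p, K) = 2*p + 4*K (x(p, K) = 2*((p + K) + K) = 2*((K + p) + K) = 2*(p + 2*K) = 2*p + 4*K)
c(s) = -3 (c(s) = -3 - 1*0 = -3 + 0 = -3)
H(G, q) = 105/13 (H(G, q) = 8 + 2/(7 + 19) = 8 + 2/26 = 8 + 2*(1/26) = 8 + 1/13 = 105/13)
B(w) = -3
B(x(-4, 1)) + H(-11, 17) = -3 + 105/13 = 66/13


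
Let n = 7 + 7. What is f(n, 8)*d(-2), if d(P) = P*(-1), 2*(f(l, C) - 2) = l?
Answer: 18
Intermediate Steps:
n = 14
f(l, C) = 2 + l/2
d(P) = -P
f(n, 8)*d(-2) = (2 + (1/2)*14)*(-1*(-2)) = (2 + 7)*2 = 9*2 = 18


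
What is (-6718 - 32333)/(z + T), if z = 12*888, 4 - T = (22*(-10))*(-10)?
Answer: -4339/940 ≈ -4.6160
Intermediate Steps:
T = -2196 (T = 4 - 22*(-10)*(-10) = 4 - (-220)*(-10) = 4 - 1*2200 = 4 - 2200 = -2196)
z = 10656
(-6718 - 32333)/(z + T) = (-6718 - 32333)/(10656 - 2196) = -39051/8460 = -39051*1/8460 = -4339/940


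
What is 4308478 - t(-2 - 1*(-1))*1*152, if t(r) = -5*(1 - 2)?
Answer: 4307718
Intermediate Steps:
t(r) = 5 (t(r) = -5*(-1) = 5)
4308478 - t(-2 - 1*(-1))*1*152 = 4308478 - 5*1*152 = 4308478 - 5*152 = 4308478 - 1*760 = 4308478 - 760 = 4307718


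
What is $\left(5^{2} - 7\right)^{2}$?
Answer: $324$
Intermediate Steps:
$\left(5^{2} - 7\right)^{2} = \left(25 - 7\right)^{2} = 18^{2} = 324$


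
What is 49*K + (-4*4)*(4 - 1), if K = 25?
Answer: 1177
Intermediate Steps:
49*K + (-4*4)*(4 - 1) = 49*25 + (-4*4)*(4 - 1) = 1225 - 16*3 = 1225 - 48 = 1177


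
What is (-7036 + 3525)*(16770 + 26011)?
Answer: -150204091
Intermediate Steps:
(-7036 + 3525)*(16770 + 26011) = -3511*42781 = -150204091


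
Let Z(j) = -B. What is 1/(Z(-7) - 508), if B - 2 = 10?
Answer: -1/520 ≈ -0.0019231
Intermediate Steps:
B = 12 (B = 2 + 10 = 12)
Z(j) = -12 (Z(j) = -1*12 = -12)
1/(Z(-7) - 508) = 1/(-12 - 508) = 1/(-520) = -1/520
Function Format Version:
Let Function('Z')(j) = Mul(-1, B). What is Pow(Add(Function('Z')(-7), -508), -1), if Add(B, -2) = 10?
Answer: Rational(-1, 520) ≈ -0.0019231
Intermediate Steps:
B = 12 (B = Add(2, 10) = 12)
Function('Z')(j) = -12 (Function('Z')(j) = Mul(-1, 12) = -12)
Pow(Add(Function('Z')(-7), -508), -1) = Pow(Add(-12, -508), -1) = Pow(-520, -1) = Rational(-1, 520)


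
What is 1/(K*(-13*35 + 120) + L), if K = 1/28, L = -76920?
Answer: -28/2154095 ≈ -1.2998e-5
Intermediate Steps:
K = 1/28 ≈ 0.035714
1/(K*(-13*35 + 120) + L) = 1/((-13*35 + 120)/28 - 76920) = 1/((-455 + 120)/28 - 76920) = 1/((1/28)*(-335) - 76920) = 1/(-335/28 - 76920) = 1/(-2154095/28) = -28/2154095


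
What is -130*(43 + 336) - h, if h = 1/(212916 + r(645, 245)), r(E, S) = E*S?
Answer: -18276263071/370941 ≈ -49270.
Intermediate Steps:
h = 1/370941 (h = 1/(212916 + 645*245) = 1/(212916 + 158025) = 1/370941 ≈ 2.6958e-6)
-130*(43 + 336) - h = -130*(43 + 336) - 1*1/370941 = -130*379 - 1/370941 = -49270 - 1/370941 = -18276263071/370941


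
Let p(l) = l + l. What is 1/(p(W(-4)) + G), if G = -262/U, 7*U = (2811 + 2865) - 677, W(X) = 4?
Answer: 4999/38158 ≈ 0.13101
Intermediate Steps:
p(l) = 2*l
U = 4999/7 (U = ((2811 + 2865) - 677)/7 = (5676 - 677)/7 = (1/7)*4999 = 4999/7 ≈ 714.14)
G = -1834/4999 (G = -262/4999/7 = -262*7/4999 = -1834/4999 ≈ -0.36687)
1/(p(W(-4)) + G) = 1/(2*4 - 1834/4999) = 1/(8 - 1834/4999) = 1/(38158/4999) = 4999/38158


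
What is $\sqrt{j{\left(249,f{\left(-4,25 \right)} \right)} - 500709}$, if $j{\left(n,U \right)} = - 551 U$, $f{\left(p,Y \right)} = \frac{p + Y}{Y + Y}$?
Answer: $\frac{i \sqrt{50094042}}{10} \approx 707.77 i$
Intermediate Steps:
$f{\left(p,Y \right)} = \frac{Y + p}{2 Y}$
$\sqrt{j{\left(249,f{\left(-4,25 \right)} \right)} - 500709} = \sqrt{- 551 \frac{25 - 4}{2 \cdot 25} - 500709} = \sqrt{- 551 \cdot \frac{1}{2} \cdot \frac{1}{25} \cdot 21 - 500709} = \sqrt{\left(-551\right) \frac{21}{50} - 500709} = \sqrt{- \frac{11571}{50} - 500709} = \sqrt{- \frac{25047021}{50}} = \frac{i \sqrt{50094042}}{10}$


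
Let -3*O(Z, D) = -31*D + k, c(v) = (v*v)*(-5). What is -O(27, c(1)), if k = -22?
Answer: 133/3 ≈ 44.333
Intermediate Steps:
c(v) = -5*v² (c(v) = v²*(-5) = -5*v²)
O(Z, D) = 22/3 + 31*D/3 (O(Z, D) = -(-31*D - 22)/3 = -(-22 - 31*D)/3 = 22/3 + 31*D/3)
-O(27, c(1)) = -(22/3 + 31*(-5*1²)/3) = -(22/3 + 31*(-5*1)/3) = -(22/3 + (31/3)*(-5)) = -(22/3 - 155/3) = -1*(-133/3) = 133/3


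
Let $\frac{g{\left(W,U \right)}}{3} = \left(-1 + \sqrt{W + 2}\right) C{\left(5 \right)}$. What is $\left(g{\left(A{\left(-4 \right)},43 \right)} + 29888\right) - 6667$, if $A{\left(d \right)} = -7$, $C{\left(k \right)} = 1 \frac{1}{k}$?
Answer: $\frac{116102}{5} + \frac{3 i \sqrt{5}}{5} \approx 23220.0 + 1.3416 i$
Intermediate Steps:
$C{\left(k \right)} = \frac{1}{k}$
$g{\left(W,U \right)} = - \frac{3}{5} + \frac{3 \sqrt{2 + W}}{5}$ ($g{\left(W,U \right)} = 3 \frac{-1 + \sqrt{W + 2}}{5} = 3 \left(-1 + \sqrt{2 + W}\right) \frac{1}{5} = 3 \left(- \frac{1}{5} + \frac{\sqrt{2 + W}}{5}\right) = - \frac{3}{5} + \frac{3 \sqrt{2 + W}}{5}$)
$\left(g{\left(A{\left(-4 \right)},43 \right)} + 29888\right) - 6667 = \left(\left(- \frac{3}{5} + \frac{3 \sqrt{2 - 7}}{5}\right) + 29888\right) - 6667 = \left(\left(- \frac{3}{5} + \frac{3 \sqrt{-5}}{5}\right) + 29888\right) - 6667 = \left(\left(- \frac{3}{5} + \frac{3 i \sqrt{5}}{5}\right) + 29888\right) - 6667 = \left(\frac{149437}{5} + \frac{3 i \sqrt{5}}{5}\right) - 6667 = \frac{116102}{5} + \frac{3 i \sqrt{5}}{5}$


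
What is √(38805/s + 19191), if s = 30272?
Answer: √274807682061/3784 ≈ 138.54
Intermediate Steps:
√(38805/s + 19191) = √(38805/30272 + 19191) = √(580988757/30272) = √274807682061/3784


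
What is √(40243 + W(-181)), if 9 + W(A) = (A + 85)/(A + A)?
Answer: √1318114762/181 ≈ 200.58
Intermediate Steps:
W(A) = -9 + (85 + A)/(2*A) (W(A) = -9 + (A + 85)/(A + A) = -9 + (85 + A)/((2*A)) = -9 + (85 + A)*(1/(2*A)) = -9 + (85 + A)/(2*A))
√(40243 + W(-181)) = √(40243 + (17/2)*(5 - 1*(-181))/(-181)) = √(40243 + (17/2)*(-1/181)*(5 + 181)) = √(40243 + (17/2)*(-1/181)*186) = √(40243 - 1581/181) = √(7282402/181) = √1318114762/181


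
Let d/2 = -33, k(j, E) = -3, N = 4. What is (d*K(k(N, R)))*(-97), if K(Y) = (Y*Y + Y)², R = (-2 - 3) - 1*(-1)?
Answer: 230472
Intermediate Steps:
R = -4 (R = -5 + 1 = -4)
K(Y) = (Y + Y²)² (K(Y) = (Y² + Y)² = (Y + Y²)²)
d = -66 (d = 2*(-33) = -66)
(d*K(k(N, R)))*(-97) = -66*(-3)²*(1 - 3)²*(-97) = -594*(-2)²*(-97) = -594*4*(-97) = -66*36*(-97) = -2376*(-97) = 230472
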